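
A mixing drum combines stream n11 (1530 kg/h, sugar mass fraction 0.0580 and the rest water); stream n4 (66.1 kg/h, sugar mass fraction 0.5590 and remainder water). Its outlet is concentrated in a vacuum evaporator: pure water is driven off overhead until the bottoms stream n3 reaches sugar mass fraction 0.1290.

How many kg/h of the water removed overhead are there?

sugar entering = 1530×0.058 + 66.1×0.559 = 125.69 kg/h.
All sugar reports to n3, so n3 = 125.69/0.129 = 974.34 kg/h.
Total feed = 1596.1 kg/h; overhead = 1596.1 − 974.34 = 621.76 kg/h.

621.8 kg/h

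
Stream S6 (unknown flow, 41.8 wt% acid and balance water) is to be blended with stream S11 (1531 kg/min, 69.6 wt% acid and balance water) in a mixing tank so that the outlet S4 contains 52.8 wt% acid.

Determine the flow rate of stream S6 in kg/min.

2338 kg/min

Let S6 be the unknown flow. Total out = 1531 + S6.
acid balance: 1065.6 + 0.418·S6 = 0.528·(1531 + S6)
(0.418 − 0.528)·S6 = 0.528×1531 − 1065.6 = -257.21
S6 = -257.21 / -0.110 = 2338.3 kg/min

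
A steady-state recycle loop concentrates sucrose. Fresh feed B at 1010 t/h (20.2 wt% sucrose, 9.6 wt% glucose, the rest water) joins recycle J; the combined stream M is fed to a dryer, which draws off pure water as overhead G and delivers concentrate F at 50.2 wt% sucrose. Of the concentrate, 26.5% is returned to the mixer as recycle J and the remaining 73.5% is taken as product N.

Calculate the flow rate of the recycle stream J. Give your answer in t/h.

146.5 t/h

Overall sucrose balance (none leaves overhead): sucrose in fresh feed = sucrose in product, i.e. 1010×0.202 = (1−0.265)·F·0.502.
F = 204.02/(0.502×0.735) = 552.94 t/h.
Recycle J = 0.265×552.94 = 146.53 t/h.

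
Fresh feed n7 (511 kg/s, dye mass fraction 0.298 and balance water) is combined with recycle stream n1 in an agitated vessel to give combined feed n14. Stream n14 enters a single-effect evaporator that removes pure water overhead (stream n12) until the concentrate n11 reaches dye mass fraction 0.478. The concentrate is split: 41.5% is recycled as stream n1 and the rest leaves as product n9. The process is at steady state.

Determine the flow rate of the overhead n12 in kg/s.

192.4 kg/s

Overall dye balance (none leaves overhead): dye in fresh feed = dye in product, i.e. 511×0.298 = (1−0.415)·n11·0.478.
n11 = 152.28/(0.478×0.585) = 544.57 kg/s.
Recycle n1 = 0.415×544.57 = 226 kg/s.
Combined feed n14 = 511 + 226 = 737 kg/s.
Overhead n12 = n14 − n11 = 737 − 544.57 = 192.43 kg/s.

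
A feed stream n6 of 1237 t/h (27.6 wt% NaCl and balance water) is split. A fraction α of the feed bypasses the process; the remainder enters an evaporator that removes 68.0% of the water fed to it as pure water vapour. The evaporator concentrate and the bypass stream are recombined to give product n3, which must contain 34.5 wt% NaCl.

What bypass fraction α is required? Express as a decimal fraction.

0.594

All 1237×0.276 = 341.41 t/h of NaCl reaches n3, so n3 = 341.41/0.345 = 989.6 t/h and vapour = 247.4 t/h.
The evaporator receives (1−α)·1237 of feed at 0.724 water and removes 0.680 of that water:
0.680×0.724×(1−α)×1237 = 247.4
(1−α) = 247.4/609 = 0.4062;  α = 0.5938.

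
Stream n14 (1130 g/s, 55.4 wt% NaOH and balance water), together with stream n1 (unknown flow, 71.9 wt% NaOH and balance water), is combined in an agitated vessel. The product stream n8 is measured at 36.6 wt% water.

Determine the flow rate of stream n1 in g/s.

Let n1 be the unknown flow. Total out = 1130 + n1.
water balance: 503.98 + 0.281·n1 = 0.366·(1130 + n1)
(0.281 − 0.366)·n1 = 0.366×1130 − 503.98 = -90.4
n1 = -90.4 / -0.085 = 1063.5 g/s

1064 g/s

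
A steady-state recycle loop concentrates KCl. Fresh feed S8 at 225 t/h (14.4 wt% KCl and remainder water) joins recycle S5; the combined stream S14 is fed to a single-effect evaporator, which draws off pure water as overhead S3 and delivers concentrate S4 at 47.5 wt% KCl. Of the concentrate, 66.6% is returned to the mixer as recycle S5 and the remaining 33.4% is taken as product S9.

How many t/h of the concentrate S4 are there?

204.2 t/h

Overall KCl balance (none leaves overhead): KCl in fresh feed = KCl in product, i.e. 225×0.144 = (1−0.666)·S4·0.475.
S4 = 32.4/(0.475×0.334) = 204.22 t/h.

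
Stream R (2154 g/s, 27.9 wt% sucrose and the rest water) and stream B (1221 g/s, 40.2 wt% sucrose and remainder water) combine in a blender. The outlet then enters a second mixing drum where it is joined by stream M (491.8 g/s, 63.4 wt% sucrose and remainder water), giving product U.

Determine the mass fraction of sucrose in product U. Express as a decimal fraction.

0.3630

Overall, product flow = 3866.8 g/s.
sucrose in = 2154×0.279 + 1221×0.402 + 491.8×0.634 = 1403.6 g/s.
sucrose fraction in U = 0.3630.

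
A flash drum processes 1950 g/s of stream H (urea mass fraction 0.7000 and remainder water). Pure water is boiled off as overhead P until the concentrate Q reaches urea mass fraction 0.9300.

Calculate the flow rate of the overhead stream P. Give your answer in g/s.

482.3 g/s

urea is conserved: 1950×0.700 = 1365 g/s all reports to the concentrate.
Concentrate = 1365/(target fraction) = 1467.7 g/s.
Overhead = 1950 − 1467.7 = 482.26 g/s.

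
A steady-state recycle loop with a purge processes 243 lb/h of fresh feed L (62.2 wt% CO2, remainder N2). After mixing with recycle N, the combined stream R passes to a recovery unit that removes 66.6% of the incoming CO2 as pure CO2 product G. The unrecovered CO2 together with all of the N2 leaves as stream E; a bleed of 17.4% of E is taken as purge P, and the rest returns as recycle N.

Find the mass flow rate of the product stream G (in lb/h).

CO2 in R: m_A = 243×0.622 + (1−0.174)·(1−0.666)·m_A, so m_A = 151.15/0.7241 = 208.73 lb/h.
Product G = 0.666×208.73 = 139.02 lb/h.

139 lb/h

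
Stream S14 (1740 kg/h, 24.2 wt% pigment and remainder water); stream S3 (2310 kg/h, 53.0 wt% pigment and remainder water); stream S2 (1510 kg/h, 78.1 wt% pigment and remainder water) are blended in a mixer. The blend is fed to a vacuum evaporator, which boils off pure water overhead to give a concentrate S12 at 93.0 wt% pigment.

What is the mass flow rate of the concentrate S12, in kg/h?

3037 kg/h

pigment entering = 1740×0.242 + 2310×0.530 + 1510×0.781 = 2824.7 kg/h.
All pigment reports to S12, so S12 = 2824.7/0.930 = 3037.3 kg/h.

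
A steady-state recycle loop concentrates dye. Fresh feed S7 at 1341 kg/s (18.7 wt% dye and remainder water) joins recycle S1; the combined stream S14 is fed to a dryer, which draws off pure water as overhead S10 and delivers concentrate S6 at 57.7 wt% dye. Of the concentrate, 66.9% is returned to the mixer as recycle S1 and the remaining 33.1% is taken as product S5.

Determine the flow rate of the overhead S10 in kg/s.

Overall dye balance (none leaves overhead): dye in fresh feed = dye in product, i.e. 1341×0.187 = (1−0.669)·S6·0.577.
S6 = 250.77/(0.577×0.331) = 1313 kg/s.
Recycle S1 = 0.669×1313 = 878.4 kg/s.
Combined feed S14 = 1341 + 878.4 = 2219.4 kg/s.
Overhead S10 = S14 − S6 = 2219.4 − 1313 = 906.4 kg/s.

906.4 kg/s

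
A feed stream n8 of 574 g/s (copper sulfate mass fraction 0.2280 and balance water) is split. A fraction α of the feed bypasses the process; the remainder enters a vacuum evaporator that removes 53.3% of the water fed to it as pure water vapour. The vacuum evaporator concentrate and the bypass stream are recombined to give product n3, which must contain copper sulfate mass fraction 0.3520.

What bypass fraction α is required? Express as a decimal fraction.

0.144

All 574×0.228 = 130.87 g/s of copper sulfate reaches n3, so n3 = 130.87/0.352 = 371.8 g/s and vapour = 202.2 g/s.
The evaporator receives (1−α)·574 of feed at 0.772 water and removes 0.533 of that water:
0.533×0.772×(1−α)×574 = 202.2
(1−α) = 202.2/236.19 = 0.8561;  α = 0.1439.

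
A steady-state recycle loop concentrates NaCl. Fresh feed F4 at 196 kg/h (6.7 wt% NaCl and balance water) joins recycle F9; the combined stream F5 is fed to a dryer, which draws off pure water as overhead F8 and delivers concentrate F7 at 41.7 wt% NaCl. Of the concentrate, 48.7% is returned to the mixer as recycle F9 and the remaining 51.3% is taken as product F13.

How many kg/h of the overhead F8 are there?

Overall NaCl balance (none leaves overhead): NaCl in fresh feed = NaCl in product, i.e. 196×0.067 = (1−0.487)·F7·0.417.
F7 = 13.132/(0.417×0.513) = 61.387 kg/h.
Recycle F9 = 0.487×61.387 = 29.896 kg/h.
Combined feed F5 = 196 + 29.896 = 225.9 kg/h.
Overhead F8 = F5 − F7 = 225.9 − 61.387 = 164.51 kg/h.

164.5 kg/h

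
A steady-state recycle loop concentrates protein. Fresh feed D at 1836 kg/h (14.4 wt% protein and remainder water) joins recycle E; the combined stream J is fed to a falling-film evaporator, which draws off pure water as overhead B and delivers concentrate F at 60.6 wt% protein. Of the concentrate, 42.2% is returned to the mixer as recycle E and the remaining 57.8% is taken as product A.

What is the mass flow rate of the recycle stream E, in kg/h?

318.5 kg/h

Overall protein balance (none leaves overhead): protein in fresh feed = protein in product, i.e. 1836×0.144 = (1−0.422)·F·0.606.
F = 264.38/(0.606×0.578) = 754.8 kg/h.
Recycle E = 0.422×754.8 = 318.53 kg/h.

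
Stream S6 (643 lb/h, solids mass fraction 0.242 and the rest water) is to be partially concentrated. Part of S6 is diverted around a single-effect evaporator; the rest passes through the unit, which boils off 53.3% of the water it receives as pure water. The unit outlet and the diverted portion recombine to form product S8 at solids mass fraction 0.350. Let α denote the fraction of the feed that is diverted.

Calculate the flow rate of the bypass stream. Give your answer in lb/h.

All 643×0.242 = 155.61 lb/h of solids reaches S8, so S8 = 155.61/0.350 = 444.59 lb/h and vapour = 198.41 lb/h.
The evaporator receives (1−α)·643 of feed at 0.758 water and removes 0.533 of that water:
0.533×0.758×(1−α)×643 = 198.41
(1−α) = 198.41/259.78 = 0.7638;  α = 0.2362.
Bypass flow = 0.2362×643 = 151.9 lb/h.

151.9 lb/h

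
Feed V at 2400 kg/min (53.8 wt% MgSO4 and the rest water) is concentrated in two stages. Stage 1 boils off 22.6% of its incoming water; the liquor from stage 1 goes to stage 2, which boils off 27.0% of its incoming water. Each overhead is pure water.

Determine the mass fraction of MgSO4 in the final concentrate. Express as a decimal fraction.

water in feed = 2400×0.462 = 1108.8 kg/min.
After stage 1: water left = (1−0.226)×1108.8 = 858.21; stream total = 2149.4 kg/min.
After stage 2: water left = (1−0.270)×858.21 = 626.49; final concentrate = 1917.7 kg/min.
MgSO4 fraction = 1291.2/1917.7 = 0.673.

0.673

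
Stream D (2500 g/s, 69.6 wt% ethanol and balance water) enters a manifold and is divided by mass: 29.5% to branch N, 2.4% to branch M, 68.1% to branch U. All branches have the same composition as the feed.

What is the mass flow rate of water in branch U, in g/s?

517.6 g/s

Branch U total = 0.681×2500 = 1702.5 g/s.
water in U = 0.304×1702.5 = 517.56 g/s.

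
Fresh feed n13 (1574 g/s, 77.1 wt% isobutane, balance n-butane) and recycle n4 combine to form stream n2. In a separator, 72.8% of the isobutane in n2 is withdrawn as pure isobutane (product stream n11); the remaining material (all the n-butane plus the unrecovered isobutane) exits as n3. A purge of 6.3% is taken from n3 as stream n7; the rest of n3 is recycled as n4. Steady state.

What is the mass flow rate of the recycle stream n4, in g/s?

5776 g/s

n-butane enters only via n13 and leaves only via the purge: 1574×0.229 = 0.063×(n-butane in n3), and the separator passes all n-butane, so n-butane in n2 = n-butane in n3 = 5721.4 g/s.
isobutane in n2: m_A = 1574×0.771 + (1−0.063)·(1−0.728)·m_A, so m_A = 1213.6/0.7451 = 1628.6 g/s.
n3 = (1−0.728)×1628.6 + 5721.4 = 6164.4 g/s.
Recycle n4 = (1−0.063)×6164.4 = 5776 g/s.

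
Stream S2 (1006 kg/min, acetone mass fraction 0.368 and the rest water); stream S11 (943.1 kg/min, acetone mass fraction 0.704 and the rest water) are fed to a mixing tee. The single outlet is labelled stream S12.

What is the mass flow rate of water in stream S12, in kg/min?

914.9 kg/min

water out = water in = 1006×0.632 + 943.1×0.296 = 914.95 kg/min.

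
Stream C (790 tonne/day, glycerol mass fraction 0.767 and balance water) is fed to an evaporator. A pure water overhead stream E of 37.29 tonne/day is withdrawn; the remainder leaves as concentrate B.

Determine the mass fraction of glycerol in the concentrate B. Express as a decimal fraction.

0.805

glycerol is not removed: 790×0.767 = 605.93 tonne/day of glycerol enters B.
Concentrate = 790 − 37.29 = 752.71 tonne/day.
Mass fraction = 605.93/752.71 = 0.805.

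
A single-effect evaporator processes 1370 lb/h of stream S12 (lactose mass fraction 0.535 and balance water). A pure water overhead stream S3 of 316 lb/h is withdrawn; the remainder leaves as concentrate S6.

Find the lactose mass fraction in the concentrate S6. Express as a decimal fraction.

lactose is not removed: 1370×0.535 = 732.95 lb/h of lactose enters S6.
Concentrate = 1370 − 316 = 1054 lb/h.
Mass fraction = 732.95/1054 = 0.695.

0.695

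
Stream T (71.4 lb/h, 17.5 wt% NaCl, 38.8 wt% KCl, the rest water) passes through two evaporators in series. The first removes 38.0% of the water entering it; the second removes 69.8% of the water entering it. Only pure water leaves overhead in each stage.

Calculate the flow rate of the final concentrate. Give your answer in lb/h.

water in feed = 71.4×0.437 = 31.202 lb/h.
After stage 1: water left = (1−0.380)×31.202 = 19.345; stream total = 59.543 lb/h.
After stage 2: water left = (1−0.698)×19.345 = 5.8422; final concentrate = 46.04 lb/h.

46.04 lb/h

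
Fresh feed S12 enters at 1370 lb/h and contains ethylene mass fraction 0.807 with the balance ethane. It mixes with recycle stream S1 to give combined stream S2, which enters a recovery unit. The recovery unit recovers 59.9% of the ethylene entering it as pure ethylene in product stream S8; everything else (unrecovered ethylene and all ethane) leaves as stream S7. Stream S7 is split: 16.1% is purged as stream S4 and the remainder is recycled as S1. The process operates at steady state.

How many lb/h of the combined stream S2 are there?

3308 lb/h

ethane enters only via S12 and leaves only via the purge: 1370×0.193 = 0.161×(ethane in S7), and the recovery unit passes all ethane, so ethane in S2 = ethane in S7 = 1642.3 lb/h.
ethylene in S2: m_A = 1370×0.807 + (1−0.161)·(1−0.599)·m_A, so m_A = 1105.6/0.6636 = 1666.1 lb/h.
S2 = 1666.1 + 1642.3 = 3308.4 lb/h.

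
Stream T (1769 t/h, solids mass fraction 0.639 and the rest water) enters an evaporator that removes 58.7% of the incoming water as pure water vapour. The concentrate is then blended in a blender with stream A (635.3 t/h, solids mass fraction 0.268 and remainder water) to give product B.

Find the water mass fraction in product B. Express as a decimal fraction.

Vapour removed = 0.587×0.361×1769 = 374.86 t/h; concentrate = 1394.1 t/h.
water reaching the mixer = 263.75 (from concentrate) + 635.3×0.732 = 728.79 t/h.
Product flow = 1394.1 + 635.3 = 2029.4 t/h; water fraction = 0.359.

0.359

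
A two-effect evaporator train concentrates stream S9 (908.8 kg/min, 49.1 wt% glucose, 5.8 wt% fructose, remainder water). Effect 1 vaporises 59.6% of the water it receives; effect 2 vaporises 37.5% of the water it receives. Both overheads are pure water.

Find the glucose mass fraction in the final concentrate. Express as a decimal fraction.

water in feed = 908.8×0.451 = 409.87 kg/min.
After stage 1: water left = (1−0.596)×409.87 = 165.59; stream total = 664.52 kg/min.
After stage 2: water left = (1−0.375)×165.59 = 103.49; final concentrate = 602.42 kg/min.
glucose fraction = 446.22/602.42 = 0.741.

0.741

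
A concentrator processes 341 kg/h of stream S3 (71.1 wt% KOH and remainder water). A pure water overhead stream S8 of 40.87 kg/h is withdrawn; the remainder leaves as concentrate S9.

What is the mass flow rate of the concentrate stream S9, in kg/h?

Concentrate = 341 − 40.87 = 300.13 kg/h.

300.1 kg/h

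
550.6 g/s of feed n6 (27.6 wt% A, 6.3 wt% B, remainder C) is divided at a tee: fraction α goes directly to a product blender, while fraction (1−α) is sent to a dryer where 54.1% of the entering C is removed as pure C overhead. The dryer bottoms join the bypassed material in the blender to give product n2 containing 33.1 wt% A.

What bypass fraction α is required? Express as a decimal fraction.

0.535

All 550.6×0.276 = 151.97 g/s of A reaches n2, so n2 = 151.97/0.331 = 459.11 g/s and vapour = 91.489 g/s.
The evaporator receives (1−α)·550.6 of feed at 0.661 C and removes 0.541 of that C:
0.541×0.661×(1−α)×550.6 = 91.489
(1−α) = 91.489/196.9 = 0.4647;  α = 0.5353.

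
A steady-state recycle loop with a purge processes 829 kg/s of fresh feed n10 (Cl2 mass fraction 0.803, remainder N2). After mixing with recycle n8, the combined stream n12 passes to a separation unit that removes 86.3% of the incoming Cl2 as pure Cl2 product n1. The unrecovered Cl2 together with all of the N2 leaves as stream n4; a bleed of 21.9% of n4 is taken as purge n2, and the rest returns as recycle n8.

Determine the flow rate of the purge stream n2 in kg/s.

185.7 kg/s

N2 enters only via n10 and leaves only via the purge: 829×0.197 = 0.219×(N2 in n4), and the separation unit passes all N2, so N2 in n12 = N2 in n4 = 745.72 kg/s.
Cl2 in n12: m_A = 829×0.803 + (1−0.219)·(1−0.863)·m_A, so m_A = 665.69/0.8930 = 745.45 kg/s.
n4 = (1−0.863)×745.45 + 745.72 = 847.85 kg/s.
Purge n2 = 0.219×847.85 = 185.68 kg/s.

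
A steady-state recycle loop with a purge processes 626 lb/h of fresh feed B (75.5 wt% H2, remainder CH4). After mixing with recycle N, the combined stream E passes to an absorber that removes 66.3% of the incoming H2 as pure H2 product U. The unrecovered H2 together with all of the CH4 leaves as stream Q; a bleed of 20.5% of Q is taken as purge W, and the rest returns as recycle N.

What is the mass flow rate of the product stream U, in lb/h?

428 lb/h

H2 in E: m_A = 626×0.755 + (1−0.205)·(1−0.663)·m_A, so m_A = 472.63/0.7321 = 645.59 lb/h.
Product U = 0.663×645.59 = 428.03 lb/h.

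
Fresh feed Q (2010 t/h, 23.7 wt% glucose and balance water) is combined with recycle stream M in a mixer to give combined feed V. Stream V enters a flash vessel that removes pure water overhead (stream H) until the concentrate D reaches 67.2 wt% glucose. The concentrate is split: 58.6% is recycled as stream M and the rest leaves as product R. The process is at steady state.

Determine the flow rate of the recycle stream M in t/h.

Overall glucose balance (none leaves overhead): glucose in fresh feed = glucose in product, i.e. 2010×0.237 = (1−0.586)·D·0.672.
D = 476.37/(0.672×0.414) = 1712.3 t/h.
Recycle M = 0.586×1712.3 = 1003.4 t/h.

1003 t/h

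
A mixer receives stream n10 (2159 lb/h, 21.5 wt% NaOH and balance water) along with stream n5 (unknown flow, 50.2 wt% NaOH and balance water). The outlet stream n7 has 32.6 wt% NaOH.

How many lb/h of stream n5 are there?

1362 lb/h

Let n5 be the unknown flow. Total out = 2159 + n5.
NaOH balance: 464.19 + 0.502·n5 = 0.326·(2159 + n5)
(0.502 − 0.326)·n5 = 0.326×2159 − 464.19 = 239.65
n5 = 239.65 / 0.176 = 1361.6 lb/h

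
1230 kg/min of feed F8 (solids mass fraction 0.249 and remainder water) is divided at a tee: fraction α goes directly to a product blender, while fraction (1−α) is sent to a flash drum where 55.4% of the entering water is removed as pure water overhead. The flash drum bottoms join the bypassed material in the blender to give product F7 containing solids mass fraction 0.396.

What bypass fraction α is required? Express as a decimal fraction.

0.108

All 1230×0.249 = 306.27 kg/min of solids reaches F7, so F7 = 306.27/0.396 = 773.41 kg/min and vapour = 456.59 kg/min.
The evaporator receives (1−α)·1230 of feed at 0.751 water and removes 0.554 of that water:
0.554×0.751×(1−α)×1230 = 456.59
(1−α) = 456.59/511.75 = 0.8922;  α = 0.1078.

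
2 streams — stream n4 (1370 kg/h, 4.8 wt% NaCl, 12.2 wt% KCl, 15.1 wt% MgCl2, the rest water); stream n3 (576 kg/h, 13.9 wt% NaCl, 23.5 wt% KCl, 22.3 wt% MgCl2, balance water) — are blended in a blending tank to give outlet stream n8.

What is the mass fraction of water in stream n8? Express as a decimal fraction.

0.597

Total flow out = 1370 + 576 = 1946 kg/h.
water in = 1370×0.679 + 576×0.403 = 1162.4 kg/h.
water mass fraction in n8 = 1162.4/1946 = 0.597.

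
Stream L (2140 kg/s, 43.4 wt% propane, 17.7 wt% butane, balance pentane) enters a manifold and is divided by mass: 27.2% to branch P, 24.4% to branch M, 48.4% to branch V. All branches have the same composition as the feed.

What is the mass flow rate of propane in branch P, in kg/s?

Branch P total = 0.272×2140 = 582.08 kg/s.
propane in P = 0.434×582.08 = 252.62 kg/s.

252.6 kg/s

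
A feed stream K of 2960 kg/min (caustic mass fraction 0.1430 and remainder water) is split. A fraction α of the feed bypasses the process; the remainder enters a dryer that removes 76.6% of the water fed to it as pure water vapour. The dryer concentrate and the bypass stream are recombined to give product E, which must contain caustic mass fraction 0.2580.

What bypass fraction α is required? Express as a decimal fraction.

0.321

All 2960×0.143 = 423.28 kg/min of caustic reaches E, so E = 423.28/0.258 = 1640.6 kg/min and vapour = 1319.4 kg/min.
The evaporator receives (1−α)·2960 of feed at 0.857 water and removes 0.766 of that water:
0.766×0.857×(1−α)×2960 = 1319.4
(1−α) = 1319.4/1943.1 = 0.6790;  α = 0.3210.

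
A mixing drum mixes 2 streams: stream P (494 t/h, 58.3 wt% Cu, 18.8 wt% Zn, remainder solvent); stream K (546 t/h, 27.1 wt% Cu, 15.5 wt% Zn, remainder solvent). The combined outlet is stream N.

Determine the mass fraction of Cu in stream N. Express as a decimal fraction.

0.419

Total flow out = 494 + 546 = 1040 t/h.
Cu in = 494×0.583 + 546×0.271 = 435.97 t/h.
Cu mass fraction in N = 435.97/1040 = 0.419.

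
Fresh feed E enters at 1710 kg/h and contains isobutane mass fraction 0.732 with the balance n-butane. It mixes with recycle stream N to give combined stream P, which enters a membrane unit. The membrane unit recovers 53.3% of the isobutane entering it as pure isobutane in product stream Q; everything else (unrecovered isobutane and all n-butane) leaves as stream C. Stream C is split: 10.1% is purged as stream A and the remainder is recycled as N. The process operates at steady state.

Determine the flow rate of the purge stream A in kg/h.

n-butane enters only via E and leaves only via the purge: 1710×0.268 = 0.101×(n-butane in C), and the membrane unit passes all n-butane, so n-butane in P = n-butane in C = 4537.4 kg/h.
isobutane in P: m_A = 1710×0.732 + (1−0.101)·(1−0.533)·m_A, so m_A = 1251.7/0.5802 = 2157.5 kg/h.
C = (1−0.533)×2157.5 + 4537.4 = 5545 kg/h.
Purge A = 0.101×5545 = 560.04 kg/h.

560 kg/h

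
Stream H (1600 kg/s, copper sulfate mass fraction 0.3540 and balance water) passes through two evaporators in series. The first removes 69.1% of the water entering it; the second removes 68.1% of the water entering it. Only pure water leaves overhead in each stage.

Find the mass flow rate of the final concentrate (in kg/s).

668.3 kg/s

water in feed = 1600×0.646 = 1033.6 kg/s.
After stage 1: water left = (1−0.691)×1033.6 = 319.38; stream total = 885.78 kg/s.
After stage 2: water left = (1−0.681)×319.38 = 101.88; final concentrate = 668.28 kg/s.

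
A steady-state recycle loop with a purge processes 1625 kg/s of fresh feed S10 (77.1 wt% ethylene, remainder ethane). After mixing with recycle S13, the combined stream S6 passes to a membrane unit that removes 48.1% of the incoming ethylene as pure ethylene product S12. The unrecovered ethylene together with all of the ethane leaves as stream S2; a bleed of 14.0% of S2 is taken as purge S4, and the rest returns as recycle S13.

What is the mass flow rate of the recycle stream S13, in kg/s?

3296 kg/s

ethane enters only via S10 and leaves only via the purge: 1625×0.229 = 0.140×(ethane in S2), and the membrane unit passes all ethane, so ethane in S6 = ethane in S2 = 2658 kg/s.
ethylene in S6: m_A = 1625×0.771 + (1−0.140)·(1−0.481)·m_A, so m_A = 1252.9/0.5537 = 2262.9 kg/s.
S2 = (1−0.481)×2262.9 + 2658 = 3832.5 kg/s.
Recycle S13 = (1−0.140)×3832.5 = 3295.9 kg/s.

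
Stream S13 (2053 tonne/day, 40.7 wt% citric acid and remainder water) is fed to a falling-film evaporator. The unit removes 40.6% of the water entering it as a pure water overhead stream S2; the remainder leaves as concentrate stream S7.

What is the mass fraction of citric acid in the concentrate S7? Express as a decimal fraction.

0.5361

citric acid is not removed: 2053×0.407 = 835.57 tonne/day of citric acid enters S7.
water entering = 2053×0.593 = 1217.4 tonne/day; overhead removed = 0.406×1217.4 = 494.28 tonne/day.
Concentrate = 2053 − 494.28 = 1558.7 tonne/day.
Mass fraction = 835.57/1558.7 = 0.5361.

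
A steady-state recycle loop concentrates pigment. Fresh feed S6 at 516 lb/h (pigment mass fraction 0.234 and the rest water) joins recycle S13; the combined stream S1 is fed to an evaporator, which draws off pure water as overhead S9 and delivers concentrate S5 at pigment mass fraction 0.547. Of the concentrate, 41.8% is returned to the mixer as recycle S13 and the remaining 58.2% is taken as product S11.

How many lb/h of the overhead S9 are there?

Overall pigment balance (none leaves overhead): pigment in fresh feed = pigment in product, i.e. 516×0.234 = (1−0.418)·S5·0.547.
S5 = 120.74/(0.547×0.582) = 379.28 lb/h.
Recycle S13 = 0.418×379.28 = 158.54 lb/h.
Combined feed S1 = 516 + 158.54 = 674.54 lb/h.
Overhead S9 = S1 − S5 = 674.54 − 379.28 = 295.26 lb/h.

295.3 lb/h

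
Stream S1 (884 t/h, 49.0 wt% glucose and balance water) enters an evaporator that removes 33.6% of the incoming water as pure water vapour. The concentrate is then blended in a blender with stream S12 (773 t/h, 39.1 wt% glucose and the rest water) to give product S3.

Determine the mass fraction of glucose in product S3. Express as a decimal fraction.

Vapour removed = 0.336×0.510×884 = 151.48 t/h; concentrate = 732.52 t/h.
glucose reaching the mixer = 433.16 (from concentrate) + 773×0.391 = 735.4 t/h.
Product flow = 732.52 + 773 = 1505.5 t/h; glucose fraction = 0.488.

0.488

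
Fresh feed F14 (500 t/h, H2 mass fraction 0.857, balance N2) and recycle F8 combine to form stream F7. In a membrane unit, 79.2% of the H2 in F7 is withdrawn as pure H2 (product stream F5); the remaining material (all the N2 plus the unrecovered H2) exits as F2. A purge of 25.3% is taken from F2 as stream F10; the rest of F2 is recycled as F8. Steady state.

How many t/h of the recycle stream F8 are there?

289.9 t/h

N2 enters only via F14 and leaves only via the purge: 500×0.143 = 0.253×(N2 in F2), and the membrane unit passes all N2, so N2 in F7 = N2 in F2 = 282.61 t/h.
H2 in F7: m_A = 500×0.857 + (1−0.253)·(1−0.792)·m_A, so m_A = 428.5/0.8446 = 507.33 t/h.
F2 = (1−0.792)×507.33 + 282.61 = 388.13 t/h.
Recycle F8 = (1−0.253)×388.13 = 289.94 t/h.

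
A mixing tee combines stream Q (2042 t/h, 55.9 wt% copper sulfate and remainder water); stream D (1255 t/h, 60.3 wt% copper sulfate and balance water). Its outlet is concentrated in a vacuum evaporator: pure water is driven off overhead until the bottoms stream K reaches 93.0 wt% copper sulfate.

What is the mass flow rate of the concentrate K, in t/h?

copper sulfate entering = 2042×0.559 + 1255×0.603 = 1898.2 t/h.
All copper sulfate reports to K, so K = 1898.2/0.930 = 2041.1 t/h.

2041 t/h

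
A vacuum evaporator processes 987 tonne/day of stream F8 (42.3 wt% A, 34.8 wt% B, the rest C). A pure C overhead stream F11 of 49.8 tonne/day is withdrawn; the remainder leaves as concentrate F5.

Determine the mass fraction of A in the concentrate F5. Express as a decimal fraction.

A is not removed: 987×0.423 = 417.5 tonne/day of A enters F5.
Concentrate = 987 − 49.8 = 937.2 tonne/day.
Mass fraction = 417.5/937.2 = 0.445.

0.445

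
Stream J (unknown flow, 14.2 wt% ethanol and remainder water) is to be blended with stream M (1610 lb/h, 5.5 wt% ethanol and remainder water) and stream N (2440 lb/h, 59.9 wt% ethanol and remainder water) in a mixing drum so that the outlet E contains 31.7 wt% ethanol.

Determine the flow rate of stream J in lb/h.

1521 lb/h

Let J be the unknown flow. Total out = 4050 + J.
ethanol balance: 1550.1 + 0.142·J = 0.317·(4050 + J)
(0.142 − 0.317)·J = 0.317×4050 − 1550.1 = -266.26
J = -266.26 / -0.175 = 1521.5 lb/h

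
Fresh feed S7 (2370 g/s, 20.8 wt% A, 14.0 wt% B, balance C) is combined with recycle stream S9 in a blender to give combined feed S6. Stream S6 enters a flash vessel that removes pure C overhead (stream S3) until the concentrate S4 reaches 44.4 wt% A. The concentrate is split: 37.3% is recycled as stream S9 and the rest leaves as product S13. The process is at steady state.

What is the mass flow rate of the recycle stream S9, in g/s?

Overall A balance (none leaves overhead): A in fresh feed = A in product, i.e. 2370×0.208 = (1−0.373)·S4·0.444.
S4 = 492.96/(0.444×0.627) = 1770.8 g/s.
Recycle S9 = 0.373×1770.8 = 660.5 g/s.

660.5 g/s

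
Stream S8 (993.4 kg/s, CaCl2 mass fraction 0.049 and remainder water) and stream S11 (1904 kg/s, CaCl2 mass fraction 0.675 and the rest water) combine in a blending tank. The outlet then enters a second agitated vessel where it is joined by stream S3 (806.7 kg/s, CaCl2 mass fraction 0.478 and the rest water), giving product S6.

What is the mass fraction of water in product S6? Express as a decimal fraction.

0.536

Overall, product flow = 3704.1 kg/s.
water in = 993.4×0.951 + 1904×0.325 + 806.7×0.522 = 1984.6 kg/s.
water fraction in S6 = 0.536.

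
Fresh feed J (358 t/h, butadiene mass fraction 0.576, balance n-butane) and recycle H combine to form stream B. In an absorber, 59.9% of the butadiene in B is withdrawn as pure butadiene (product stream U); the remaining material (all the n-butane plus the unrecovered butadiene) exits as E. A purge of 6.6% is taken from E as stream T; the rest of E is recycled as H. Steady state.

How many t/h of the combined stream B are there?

2630 t/h

n-butane enters only via J and leaves only via the purge: 358×0.424 = 0.066×(n-butane in E), and the absorber passes all n-butane, so n-butane in B = n-butane in E = 2299.9 t/h.
butadiene in B: m_A = 358×0.576 + (1−0.066)·(1−0.599)·m_A, so m_A = 206.21/0.6255 = 329.69 t/h.
B = 329.69 + 2299.9 = 2629.6 t/h.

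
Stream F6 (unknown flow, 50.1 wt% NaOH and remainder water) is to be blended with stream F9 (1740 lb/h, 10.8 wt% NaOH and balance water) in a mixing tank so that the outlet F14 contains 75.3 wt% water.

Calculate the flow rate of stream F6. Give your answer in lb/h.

952.2 lb/h

Let F6 be the unknown flow. Total out = 1740 + F6.
water balance: 1552.1 + 0.499·F6 = 0.753·(1740 + F6)
(0.499 − 0.753)·F6 = 0.753×1740 − 1552.1 = -241.86
F6 = -241.86 / -0.254 = 952.2 lb/h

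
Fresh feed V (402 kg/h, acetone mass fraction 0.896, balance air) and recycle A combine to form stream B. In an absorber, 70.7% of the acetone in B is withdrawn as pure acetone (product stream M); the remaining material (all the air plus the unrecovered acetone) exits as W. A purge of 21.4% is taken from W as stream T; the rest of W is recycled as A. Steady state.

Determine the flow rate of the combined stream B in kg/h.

air enters only via V and leaves only via the purge: 402×0.104 = 0.214×(air in W), and the absorber passes all air, so air in B = air in W = 195.36 kg/h.
acetone in B: m_A = 402×0.896 + (1−0.214)·(1−0.707)·m_A, so m_A = 360.19/0.7697 = 467.96 kg/h.
B = 467.96 + 195.36 = 663.33 kg/h.

663.3 kg/h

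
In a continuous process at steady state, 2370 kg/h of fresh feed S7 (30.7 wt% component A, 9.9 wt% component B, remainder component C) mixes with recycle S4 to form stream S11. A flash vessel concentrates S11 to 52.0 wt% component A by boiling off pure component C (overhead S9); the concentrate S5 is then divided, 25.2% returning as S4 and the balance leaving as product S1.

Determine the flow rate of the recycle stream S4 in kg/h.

Overall component A balance (none leaves overhead): component A in fresh feed = component A in product, i.e. 2370×0.307 = (1−0.252)·S5·0.520.
S5 = 727.59/(0.520×0.748) = 1870.6 kg/h.
Recycle S4 = 0.252×1870.6 = 471.39 kg/h.

471.4 kg/h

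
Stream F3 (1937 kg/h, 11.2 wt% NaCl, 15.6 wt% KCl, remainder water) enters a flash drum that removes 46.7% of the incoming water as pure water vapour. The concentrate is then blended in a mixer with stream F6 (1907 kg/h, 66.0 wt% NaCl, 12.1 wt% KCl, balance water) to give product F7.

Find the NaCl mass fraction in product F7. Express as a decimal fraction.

0.464

Vapour removed = 0.467×0.732×1937 = 662.15 kg/h; concentrate = 1274.8 kg/h.
NaCl reaching the mixer = 216.94 (from concentrate) + 1907×0.660 = 1475.6 kg/h.
Product flow = 1274.8 + 1907 = 3181.8 kg/h; NaCl fraction = 0.464.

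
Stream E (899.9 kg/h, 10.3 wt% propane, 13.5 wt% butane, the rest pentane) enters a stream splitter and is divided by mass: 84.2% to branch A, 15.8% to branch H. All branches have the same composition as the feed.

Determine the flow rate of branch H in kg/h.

Branch H flow = 0.158×899.9 = 142.18 kg/h.

142.2 kg/h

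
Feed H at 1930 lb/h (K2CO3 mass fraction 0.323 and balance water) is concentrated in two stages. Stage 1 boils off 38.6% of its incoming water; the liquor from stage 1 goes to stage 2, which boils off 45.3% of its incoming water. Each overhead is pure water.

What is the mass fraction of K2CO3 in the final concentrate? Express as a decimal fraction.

water in feed = 1930×0.677 = 1306.6 lb/h.
After stage 1: water left = (1−0.386)×1306.6 = 802.26; stream total = 1425.6 lb/h.
After stage 2: water left = (1−0.453)×802.26 = 438.84; final concentrate = 1062.2 lb/h.
K2CO3 fraction = 623.39/1062.2 = 0.587.

0.587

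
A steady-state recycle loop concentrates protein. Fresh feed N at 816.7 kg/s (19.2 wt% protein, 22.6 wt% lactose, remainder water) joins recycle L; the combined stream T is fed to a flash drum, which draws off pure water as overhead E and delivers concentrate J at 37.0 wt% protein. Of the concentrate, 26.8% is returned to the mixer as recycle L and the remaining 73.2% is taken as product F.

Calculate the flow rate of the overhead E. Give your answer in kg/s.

Overall protein balance (none leaves overhead): protein in fresh feed = protein in product, i.e. 816.7×0.192 = (1−0.268)·J·0.370.
J = 156.81/(0.370×0.732) = 578.96 kg/s.
Recycle L = 0.268×578.96 = 155.16 kg/s.
Combined feed T = 816.7 + 155.16 = 971.86 kg/s.
Overhead E = T − J = 971.86 − 578.96 = 392.9 kg/s.

392.9 kg/s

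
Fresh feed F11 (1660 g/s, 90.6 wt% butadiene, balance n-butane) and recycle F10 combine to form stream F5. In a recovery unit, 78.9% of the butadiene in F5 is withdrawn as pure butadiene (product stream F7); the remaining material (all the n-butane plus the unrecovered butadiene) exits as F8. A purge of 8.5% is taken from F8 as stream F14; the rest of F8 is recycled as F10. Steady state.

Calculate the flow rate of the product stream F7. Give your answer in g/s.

butadiene in F5: m_A = 1660×0.906 + (1−0.085)·(1−0.789)·m_A, so m_A = 1504/0.8069 = 1863.8 g/s.
Product F7 = 0.789×1863.8 = 1470.5 g/s.

1471 g/s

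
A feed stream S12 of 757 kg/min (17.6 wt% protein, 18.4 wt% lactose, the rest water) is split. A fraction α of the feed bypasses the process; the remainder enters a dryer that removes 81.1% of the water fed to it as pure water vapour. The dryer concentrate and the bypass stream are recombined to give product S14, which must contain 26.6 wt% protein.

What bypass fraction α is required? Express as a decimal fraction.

0.348

All 757×0.176 = 133.23 kg/min of protein reaches S14, so S14 = 133.23/0.266 = 500.87 kg/min and vapour = 256.13 kg/min.
The evaporator receives (1−α)·757 of feed at 0.640 water and removes 0.811 of that water:
0.811×0.640×(1−α)×757 = 256.13
(1−α) = 256.13/392.91 = 0.6519;  α = 0.3481.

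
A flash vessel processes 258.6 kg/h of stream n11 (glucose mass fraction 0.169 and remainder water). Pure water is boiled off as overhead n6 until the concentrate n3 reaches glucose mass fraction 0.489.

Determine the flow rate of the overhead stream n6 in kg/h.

169.2 kg/h

glucose is conserved: 258.6×0.169 = 43.703 kg/h all reports to the concentrate.
Concentrate = 43.703/(target fraction) = 89.373 kg/h.
Overhead = 258.6 − 89.373 = 169.23 kg/h.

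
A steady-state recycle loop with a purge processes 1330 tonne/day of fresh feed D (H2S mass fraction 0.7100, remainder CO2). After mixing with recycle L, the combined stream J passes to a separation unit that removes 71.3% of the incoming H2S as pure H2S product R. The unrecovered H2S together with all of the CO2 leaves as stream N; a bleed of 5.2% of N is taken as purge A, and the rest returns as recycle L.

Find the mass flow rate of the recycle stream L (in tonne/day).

CO2 enters only via D and leaves only via the purge: 1330×0.290 = 0.052×(CO2 in N), and the separation unit passes all CO2, so CO2 in J = CO2 in N = 7417.3 tonne/day.
H2S in J: m_A = 1330×0.710 + (1−0.052)·(1−0.713)·m_A, so m_A = 944.3/0.7279 = 1297.3 tonne/day.
N = (1−0.713)×1297.3 + 7417.3 = 7789.6 tonne/day.
Recycle L = (1−0.052)×7789.6 = 7384.6 tonne/day.

7385 tonne/day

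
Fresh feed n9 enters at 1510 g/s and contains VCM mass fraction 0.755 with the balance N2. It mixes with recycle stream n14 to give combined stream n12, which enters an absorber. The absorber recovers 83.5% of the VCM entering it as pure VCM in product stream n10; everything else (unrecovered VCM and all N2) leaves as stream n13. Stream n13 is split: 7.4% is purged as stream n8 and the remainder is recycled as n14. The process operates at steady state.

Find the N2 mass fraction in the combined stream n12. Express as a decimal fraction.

N2 enters only via n9 and leaves only via the purge: 1510×0.245 = 0.074×(N2 in n13), and the absorber passes all N2, so N2 in n12 = N2 in n13 = 4999.3 g/s.
VCM in n12: m_A = 1510×0.755 + (1−0.074)·(1−0.835)·m_A, so m_A = 1140/0.8472 = 1345.7 g/s.
n12 = 1345.7 + 4999.3 = 6345 g/s.
N2 fraction in n12 = 4999.3/6345 = 0.788.

0.788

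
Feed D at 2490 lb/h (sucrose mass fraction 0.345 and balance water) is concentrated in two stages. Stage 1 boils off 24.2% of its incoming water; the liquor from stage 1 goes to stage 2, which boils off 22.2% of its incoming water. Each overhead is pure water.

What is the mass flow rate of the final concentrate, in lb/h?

1821 lb/h

water in feed = 2490×0.655 = 1631 lb/h.
After stage 1: water left = (1−0.242)×1631 = 1236.3; stream total = 2095.3 lb/h.
After stage 2: water left = (1−0.222)×1236.3 = 961.81; final concentrate = 1820.9 lb/h.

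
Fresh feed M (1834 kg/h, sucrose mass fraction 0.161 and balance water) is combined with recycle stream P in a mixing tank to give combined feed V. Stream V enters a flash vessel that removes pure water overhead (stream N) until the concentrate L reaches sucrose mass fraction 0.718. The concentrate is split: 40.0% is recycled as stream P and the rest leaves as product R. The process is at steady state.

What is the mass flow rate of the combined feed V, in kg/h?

Overall sucrose balance (none leaves overhead): sucrose in fresh feed = sucrose in product, i.e. 1834×0.161 = (1−0.400)·L·0.718.
L = 295.27/(0.718×0.600) = 685.41 kg/h.
Recycle P = 0.400×685.41 = 274.16 kg/h.
Combined feed V = 1834 + 274.16 = 2108.2 kg/h.

2108 kg/h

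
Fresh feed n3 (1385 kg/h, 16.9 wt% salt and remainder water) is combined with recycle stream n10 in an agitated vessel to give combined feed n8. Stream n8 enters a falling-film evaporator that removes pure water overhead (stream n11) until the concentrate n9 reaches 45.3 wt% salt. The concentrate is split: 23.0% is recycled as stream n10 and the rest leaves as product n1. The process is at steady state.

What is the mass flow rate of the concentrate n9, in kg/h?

671 kg/h

Overall salt balance (none leaves overhead): salt in fresh feed = salt in product, i.e. 1385×0.169 = (1−0.230)·n9·0.453.
n9 = 234.07/(0.453×0.770) = 671.04 kg/h.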